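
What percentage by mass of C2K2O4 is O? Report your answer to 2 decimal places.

38.50%

Molar mass = 2(12.01) + 2(39.10) + 4(16.00) = 166.220 g/mol
Mass of O per mole = 4 × 16.00 = 64.000 g
% O = 64.000 / 166.220 × 100 = 38.50%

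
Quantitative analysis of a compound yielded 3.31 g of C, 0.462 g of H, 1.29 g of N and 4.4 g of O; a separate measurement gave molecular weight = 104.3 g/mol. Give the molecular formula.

C3H5NO3

Moles — C: 3.31 / 12.01 = 0.2756 mol; H: 0.462 / 1.008 = 0.4583 mol; N: 1.29 / 14.01 = 0.09208 mol; O: 4.4 / 16.00 = 0.275 mol
Ratios (÷ 0.09208): C 2.993, H 4.978, N 1.000, O 2.987
≈ 3:5:1:3 → C3H5NO3
Empirical-formula mass = 103.08 g/mol
n = 104.3 / 103.08 = 1.01 ≈ 1
Molecular formula = empirical formula = C3H5NO3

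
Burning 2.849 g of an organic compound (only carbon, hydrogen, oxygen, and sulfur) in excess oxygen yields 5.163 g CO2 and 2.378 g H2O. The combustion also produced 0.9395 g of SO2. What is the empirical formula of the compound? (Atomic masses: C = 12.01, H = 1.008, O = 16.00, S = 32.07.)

C8H18O3S

mol C = 5.163 / 44.01 = 0.1173; mass C = 0.1173 × 12.01 = 1.409 g
mol H = 2 × (2.378 / 18.02) = 0.2639; mass H = 0.2639 × 1.008 = 0.2660 g
mol S = 0.9395 / 64.07 = 0.01466; mass S = 0.4703 g
mass O = 2.849 − (2.145) = 0.7038 g → mol O = 0.04398
Smallest is S at 0.01466 mol; normalising gives C 8.000, H 17.999, O 3.000, S 1.000
Ratio ≈ 8:18:3:1, so the empirical formula is C8H18O3S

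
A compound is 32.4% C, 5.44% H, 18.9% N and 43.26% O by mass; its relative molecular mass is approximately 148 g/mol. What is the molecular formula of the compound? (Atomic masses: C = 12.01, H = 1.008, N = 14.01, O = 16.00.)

Assume 100 g: 32.4 g C, 5.44 g H, 18.9 g N, 43.26 g O.
n(C) = 32.4/12.01 = 2.698, n(H) = 5.44/1.008 = 5.397, n(N) = 18.9/14.01 = 1.349, n(O) = 43.26/16.00 = 2.704
Ratios (÷ 1.349): C 2.000, H 4.001, N 1.000, O 2.004
Ratio ≈ 2:4:1:2, so the empirical formula is C2H4NO2
Empirical-formula mass = 74.06 g/mol
n = 148 / 74.06 = 2.00 ≈ 2
Molecular formula = (C2H4NO2)×2 = C4H8N2O4

C4H8N2O4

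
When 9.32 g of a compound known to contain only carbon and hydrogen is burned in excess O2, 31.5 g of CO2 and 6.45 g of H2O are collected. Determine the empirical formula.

mol C = 31.5 / 44.01 = 0.7157; mass C = 0.7157 × 12.01 = 8.596 g
mol H = 2 × (6.45 / 18.02) = 0.7159; mass H = 0.7159 × 1.008 = 0.7216 g
Smallest is C at 0.7157 mol; normalising gives C 1.000, H 1.000
→ CH

CH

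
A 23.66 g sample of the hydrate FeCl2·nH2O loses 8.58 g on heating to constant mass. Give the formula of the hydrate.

Mass of anhydrous FeCl2 = 23.66 − 8.58 = 15.08 g
mol H2O = 8.58 / 18.02 = 0.4761
Molar mass of FeCl2 = 126.75 g/mol → mol FeCl2 = 15.08 / 126.75 = 0.119
n = 0.4761 / 0.119 = 4.00 ≈ 4 → FeCl2·4H2O

FeCl2·4H2O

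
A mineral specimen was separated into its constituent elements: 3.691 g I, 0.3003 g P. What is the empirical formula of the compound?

Moles — I: 3.691 / 126.90 = 0.02909 mol; P: 0.3003 / 30.97 = 0.009696 mol
Smallest is P at 0.009696 mol; normalising gives I 3.000, P 1.000
→ I3P

I3P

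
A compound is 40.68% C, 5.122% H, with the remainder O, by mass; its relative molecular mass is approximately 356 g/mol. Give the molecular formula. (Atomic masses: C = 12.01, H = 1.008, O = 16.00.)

Assume 100 g: 40.68 g C, 5.122 g H, 54.198 g O.
C: 40.68 g ÷ 12.01 g/mol = 3.387 mol
H: 5.122 g ÷ 1.008 g/mol = 5.081 mol
O: 54.198 g ÷ 16.00 g/mol = 3.387 mol
Smallest is C at 3.387 mol; normalising gives C 1.000, H 1.500, O 1.000
Scaling by 2: C 2.00, H 3.00, O 2.00 → C2H3O2
Empirical-formula mass = 59.04 g/mol
n = 356 / 59.04 = 6.03 ≈ 6
Molecular formula = (C2H3O2)×6 = C12H18O12

C12H18O12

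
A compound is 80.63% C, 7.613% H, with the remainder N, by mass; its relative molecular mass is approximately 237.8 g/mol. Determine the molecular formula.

Assume 100 g: 80.63 g C, 7.613 g H, 11.757 g N.
Moles — C: 80.63 / 12.01 = 6.714 mol; H: 7.613 / 1.008 = 7.553 mol; N: 11.757 / 14.01 = 0.8392 mol
Ratios (÷ 0.8392): C 8.000, H 9.000, N 1.000
→ C8H9N
Empirical-formula mass = 119.16 g/mol
n = 237.8 / 119.16 = 2.00 ≈ 2
Molecular formula = (C8H9N)×2 = C16H18N2

C16H18N2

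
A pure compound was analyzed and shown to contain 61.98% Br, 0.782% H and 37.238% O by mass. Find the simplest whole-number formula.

BrHO3

Assume 100 g: 61.98 g Br, 0.782 g H, 37.238 g O.
n(Br) = 61.98/79.90 = 0.7757, n(H) = 0.782/1.008 = 0.7758, n(O) = 37.238/16.00 = 2.327
Smallest is Br at 0.7757 mol; normalising gives Br 1.000, H 1.000, O 3.000
Ratio ≈ 1:1:3, so the empirical formula is BrHO3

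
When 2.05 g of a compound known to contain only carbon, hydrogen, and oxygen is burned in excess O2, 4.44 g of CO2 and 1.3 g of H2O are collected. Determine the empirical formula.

mol C = 4.44 / 44.01 = 0.1009; mass C = 0.1009 × 12.01 = 1.212 g
mol H = 2 × (1.3 / 18.02) = 0.1443; mass H = 0.1443 × 1.008 = 0.1454 g
mass O = 2.05 − (1.357) = 0.6929 g → mol O = 0.04331
Smallest is O at 0.04331 mol; normalising gives C 2.330, H 3.332, O 1.000
Multiply by 3: C 6.99, H 9.99, O 3.00 → C7H10O3

C7H10O3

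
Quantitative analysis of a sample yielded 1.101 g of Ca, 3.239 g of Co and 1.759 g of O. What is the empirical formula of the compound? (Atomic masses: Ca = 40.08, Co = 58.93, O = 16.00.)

Moles — Ca: 1.101 / 40.08 = 0.02747 mol; Co: 3.239 / 58.93 = 0.05496 mol; O: 1.759 / 16.00 = 0.1099 mol
Divide by the smallest (0.02747 mol Ca): Ca 1.000, Co 2.001, O 4.002
Ratio ≈ 1:2:4, so the empirical formula is CaCo2O4

CaCo2O4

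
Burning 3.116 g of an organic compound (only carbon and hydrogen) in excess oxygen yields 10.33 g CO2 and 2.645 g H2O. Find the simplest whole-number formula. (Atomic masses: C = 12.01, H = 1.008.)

C4H5

mol C = 10.33 / 44.01 = 0.2347; mass C = 0.2347 × 12.01 = 2.819 g
mol H = 2 × (2.645 / 18.02) = 0.2936; mass H = 0.2936 × 1.008 = 0.2959 g
Smallest is C at 0.2347 mol; normalising gives C 1.000, H 1.251
Scaling by 4: C 4.00, H 5.00 → C4H5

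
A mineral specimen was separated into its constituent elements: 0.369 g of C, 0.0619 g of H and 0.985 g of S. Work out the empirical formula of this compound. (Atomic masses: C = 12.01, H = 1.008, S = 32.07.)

Moles — C: 0.369 / 12.01 = 0.03072 mol; H: 0.0619 / 1.008 = 0.06141 mol; S: 0.985 / 32.07 = 0.03071 mol
Ratios (÷ 0.03071): C 1.000, H 1.999, S 1.000
≈ 1:2:1 → CH2S

CH2S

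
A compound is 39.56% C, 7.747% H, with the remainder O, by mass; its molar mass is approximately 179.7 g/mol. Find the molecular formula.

C6H14O6

Assume 100 g: 39.56 g C, 7.747 g H, 52.693 g O.
Moles — C: 39.56 / 12.01 = 3.294 mol; H: 7.747 / 1.008 = 7.686 mol; O: 52.693 / 16.00 = 3.293 mol
Divide by the smallest (3.293 mol O): C 1.000, H 2.334, O 1.000
Multiply by 3: C 3.00, H 7.00, O 3.00 → C3H7O3
Empirical-formula mass = 91.09 g/mol
n = 179.7 / 91.09 = 1.97 ≈ 2
Molecular formula = (C3H7O3)×2 = C6H14O6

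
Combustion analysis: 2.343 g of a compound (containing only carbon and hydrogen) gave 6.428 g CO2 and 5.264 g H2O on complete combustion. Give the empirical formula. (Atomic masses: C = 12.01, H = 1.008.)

CH4

mol C = 6.428 / 44.01 = 0.1461; mass C = 0.1461 × 12.01 = 1.754 g
mol H = 2 × (5.264 / 18.02) = 0.5842; mass H = 0.5842 × 1.008 = 0.5889 g
Divide by the smallest (0.1461 mol C): C 1.000, H 4.000
→ CH4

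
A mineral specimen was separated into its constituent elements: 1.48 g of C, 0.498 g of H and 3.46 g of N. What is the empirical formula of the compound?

CH4N2

C: 1.48 g ÷ 12.01 g/mol = 0.1232 mol
H: 0.498 g ÷ 1.008 g/mol = 0.494 mol
N: 3.46 g ÷ 14.01 g/mol = 0.247 mol
Divide by the smallest (0.1232 mol C): C 1.000, H 4.009, N 2.004
≈ 1:4:2 → CH4N2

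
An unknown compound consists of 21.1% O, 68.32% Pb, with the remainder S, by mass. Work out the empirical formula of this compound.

O4PbS

Assume 100 g: 21.1 g O, 68.32 g Pb, 10.58 g S.
n(O) = 21.1/16.00 = 1.319, n(Pb) = 68.32/207.2 = 0.3297, n(S) = 10.58/32.07 = 0.3299
Smallest is Pb at 0.3297 mol; normalising gives O 3.999, Pb 1.000, S 1.001
Ratio ≈ 4:1:1, so the empirical formula is O4PbS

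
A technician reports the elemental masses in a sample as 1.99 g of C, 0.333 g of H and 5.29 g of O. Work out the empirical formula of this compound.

Moles — C: 1.99 / 12.01 = 0.1657 mol; H: 0.333 / 1.008 = 0.3304 mol; O: 5.29 / 16.00 = 0.3306 mol
Divide by the smallest (0.1657 mol C): C 1.000, H 1.994, O 1.995
→ CH2O2

CH2O2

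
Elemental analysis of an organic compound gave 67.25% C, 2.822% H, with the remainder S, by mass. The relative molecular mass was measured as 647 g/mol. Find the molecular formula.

C36H18S6

Assume 100 g: 67.25 g C, 2.822 g H, 29.928 g S.
C: 67.25 g ÷ 12.01 g/mol = 5.6 mol
H: 2.822 g ÷ 1.008 g/mol = 2.8 mol
S: 29.928 g ÷ 32.07 g/mol = 0.9332 mol
Ratios (÷ 0.9332): C 6.000, H 3.000, S 1.000
→ C6H3S
Empirical-formula mass = 107.15 g/mol
n = 647 / 107.15 = 6.04 ≈ 6
Molecular formula = (C6H3S)×6 = C36H18S6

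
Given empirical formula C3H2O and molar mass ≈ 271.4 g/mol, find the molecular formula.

C15H10O5

Empirical-formula mass = 54.05 g/mol
n = 271.4 / 54.05 = 5.02 ≈ 5
Molecular formula = (C3H2O)5 = C15H10O5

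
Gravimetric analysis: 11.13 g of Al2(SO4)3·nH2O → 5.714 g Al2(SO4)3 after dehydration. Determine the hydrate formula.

Al2(SO4)3·18H2O

Mass of water lost = 11.13 − 5.714 = 5.416 g → 5.416 / 18.02 = 0.3006 mol H2O
Molar mass of Al2(SO4)3 = 342.17 g/mol → mol Al2(SO4)3 = 5.714 / 342.17 = 0.0167
n = 0.3006 / 0.0167 = 18.00 ≈ 18 → Al2(SO4)3·18H2O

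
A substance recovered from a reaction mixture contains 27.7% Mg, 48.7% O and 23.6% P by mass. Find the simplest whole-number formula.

Mg3O8P2

Assume 100 g: 27.7 g Mg, 48.7 g O, 23.6 g P.
Moles — Mg: 27.7 / 24.31 = 1.139 mol; O: 48.7 / 16.00 = 3.044 mol; P: 23.6 / 30.97 = 0.762 mol
Ratios (÷ 0.762): Mg 1.495, O 3.994, P 1.000
Multiply by 2: Mg 2.99, O 7.99, P 2.00 → Mg3O8P2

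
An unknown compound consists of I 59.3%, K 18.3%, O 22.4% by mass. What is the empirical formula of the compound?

IKO3

Assume 100 g: 59.3 g I, 18.3 g K, 22.4 g O.
Moles — I: 59.3 / 126.90 = 0.4673 mol; K: 18.3 / 39.10 = 0.468 mol; O: 22.4 / 16.00 = 1.4 mol
Divide by the smallest (0.4673 mol I): I 1.000, K 1.002, O 2.996
Ratio ≈ 1:1:3, so the empirical formula is IKO3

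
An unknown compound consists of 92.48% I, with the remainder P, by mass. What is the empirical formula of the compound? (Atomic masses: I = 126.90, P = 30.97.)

Assume 100 g: 92.48 g I, 7.52 g P.
Moles — I: 92.48 / 126.90 = 0.7288 mol; P: 7.52 / 30.97 = 0.2428 mol
Smallest is P at 0.2428 mol; normalising gives I 3.001, P 1.000
≈ 3:1 → I3P

I3P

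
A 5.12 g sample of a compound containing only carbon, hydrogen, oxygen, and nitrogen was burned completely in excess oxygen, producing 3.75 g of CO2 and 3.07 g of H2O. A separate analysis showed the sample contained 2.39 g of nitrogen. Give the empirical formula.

mol C = 3.75 / 44.01 = 0.08521; mass C = 0.08521 × 12.01 = 1.023 g
mol H = 2 × (3.07 / 18.02) = 0.3407; mass H = 0.3407 × 1.008 = 0.3435 g
mol N = 2.39 / 14.01 = 0.1706
mass O = 5.12 − (3.757) = 1.363 g → mol O = 0.08520
Divide by the smallest (0.0852 mol O): C 1.000, H 3.999, N 2.002, O 1.000
→ CH4N2O

CH4N2O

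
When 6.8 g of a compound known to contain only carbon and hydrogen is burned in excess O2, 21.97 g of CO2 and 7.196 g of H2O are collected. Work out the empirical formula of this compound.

C5H8

mol C = 21.97 / 44.01 = 0.4992; mass C = 0.4992 × 12.01 = 5.995 g
mol H = 2 × (7.196 / 18.02) = 0.7987; mass H = 0.7987 × 1.008 = 0.8051 g
Smallest is C at 0.4992 mol; normalising gives C 1.000, H 1.600
Multiply by 5: C 5.00, H 8.00 → C5H8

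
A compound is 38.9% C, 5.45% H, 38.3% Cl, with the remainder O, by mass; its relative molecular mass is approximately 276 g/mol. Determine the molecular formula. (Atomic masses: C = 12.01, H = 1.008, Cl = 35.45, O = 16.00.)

Assume 100 g: 38.9 g C, 5.45 g H, 38.3 g Cl, 17.35 g O.
Moles — C: 38.9 / 12.01 = 3.239 mol; H: 5.45 / 1.008 = 5.407 mol; Cl: 38.3 / 35.45 = 1.08 mol; O: 17.35 / 16.00 = 1.084 mol
Ratios (÷ 1.08): C 2.998, H 5.004, Cl 1.000, O 1.004
Ratio ≈ 3:5:1:1, so the empirical formula is C3H5ClO
Empirical-formula mass = 92.52 g/mol
n = 276 / 92.52 = 2.98 ≈ 3
Molecular formula = (C3H5ClO)×3 = C9H15Cl3O3

C9H15Cl3O3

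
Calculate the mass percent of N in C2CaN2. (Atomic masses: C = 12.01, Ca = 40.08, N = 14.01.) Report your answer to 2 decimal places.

Molar mass = 2(12.01) + 1(40.08) + 2(14.01) = 92.120 g/mol
Mass of N per mole = 2 × 14.01 = 28.020 g
% N = 28.020 / 92.120 × 100 = 30.42%

30.42%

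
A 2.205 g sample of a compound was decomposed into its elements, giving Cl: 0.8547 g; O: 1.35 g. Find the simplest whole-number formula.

Moles — Cl: 0.8547 / 35.45 = 0.02411 mol; O: 1.35 / 16.00 = 0.08438 mol
Smallest is Cl at 0.02411 mol; normalising gives Cl 1.000, O 3.500
Multiply by 2: Cl 2.00, O 7.00 → Cl2O7

Cl2O7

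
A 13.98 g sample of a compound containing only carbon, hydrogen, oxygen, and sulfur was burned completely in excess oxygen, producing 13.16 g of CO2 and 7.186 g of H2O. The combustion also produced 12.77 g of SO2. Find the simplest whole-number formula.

mol C = 13.16 / 44.01 = 0.2990; mass C = 0.2990 × 12.01 = 3.591 g
mol H = 2 × (7.186 / 18.02) = 0.7976; mass H = 0.7976 × 1.008 = 0.8039 g
mol S = 12.77 / 64.07 = 0.1993; mass S = 6.392 g
mass O = 13.98 − (10.79) = 3.193 g → mol O = 0.1996
Smallest is S at 0.1993 mol; normalising gives C 1.500, H 4.002, O 1.001, S 1.000
×2: C 3.00, H 8.00, O 2.00, S 2.00 → C3H8O2S2

C3H8O2S2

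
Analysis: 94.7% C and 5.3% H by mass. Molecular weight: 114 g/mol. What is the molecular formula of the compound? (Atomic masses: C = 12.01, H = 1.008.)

C9H6

Assume 100 g: 94.7 g C, 5.3 g H.
C: 94.7 g ÷ 12.01 g/mol = 7.885 mol
H: 5.3 g ÷ 1.008 g/mol = 5.258 mol
Ratios (÷ 5.258): C 1.500, H 1.000
×2: C 3.00, H 2.00 → C3H2
Empirical-formula mass = 38.05 g/mol
n = 114 / 38.05 = 3.00 ≈ 3
Molecular formula = (C3H2)×3 = C9H6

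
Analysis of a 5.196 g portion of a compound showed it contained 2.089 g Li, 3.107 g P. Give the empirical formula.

n(Li) = 2.089/6.94 = 0.301, n(P) = 3.107/30.97 = 0.1003
Divide by the smallest (0.1003 mol P): Li 3.000, P 1.000
≈ 3:1 → Li3P

Li3P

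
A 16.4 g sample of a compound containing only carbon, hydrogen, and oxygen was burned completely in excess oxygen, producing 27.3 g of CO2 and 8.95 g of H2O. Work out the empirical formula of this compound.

C5H8O4

mol C = 27.3 / 44.01 = 0.6203; mass C = 0.6203 × 12.01 = 7.450 g
mol H = 2 × (8.95 / 18.02) = 0.9933; mass H = 0.9933 × 1.008 = 1.001 g
mass O = 16.4 − (8.451) = 7.949 g → mol O = 0.4968
Ratios (÷ 0.4968): C 1.249, H 1.999, O 1.000
×4: C 4.99, H 8.00, O 4.00 → C5H8O4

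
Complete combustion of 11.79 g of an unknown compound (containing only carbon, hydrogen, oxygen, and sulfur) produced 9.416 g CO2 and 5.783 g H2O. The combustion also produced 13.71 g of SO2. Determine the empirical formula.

C2H6OS2

mol C = 9.416 / 44.01 = 0.2140; mass C = 0.2140 × 12.01 = 2.570 g
mol H = 2 × (5.783 / 18.02) = 0.6418; mass H = 0.6418 × 1.008 = 0.6470 g
mol S = 13.71 / 64.07 = 0.2140; mass S = 6.862 g
mass O = 11.79 − (10.08) = 1.711 g → mol O = 0.1069
Ratios (÷ 0.1069): C 2.001, H 6.002, O 1.000, S 2.001
→ C2H6OS2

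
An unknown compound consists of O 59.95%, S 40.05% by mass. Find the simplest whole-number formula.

Assume 100 g: 59.95 g O, 40.05 g S.
n(O) = 59.95/16.00 = 3.747, n(S) = 40.05/32.07 = 1.249
Smallest is S at 1.249 mol; normalising gives O 3.000, S 1.000
→ O3S

O3S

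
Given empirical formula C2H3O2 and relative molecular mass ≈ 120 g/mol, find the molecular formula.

Empirical-formula mass = 59.04 g/mol
n = 120 / 59.04 = 2.03 ≈ 2
Molecular formula = (C2H3O2)2 = C4H6O4

C4H6O4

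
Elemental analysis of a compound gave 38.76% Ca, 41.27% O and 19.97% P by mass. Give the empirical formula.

Ca3O8P2

Assume 100 g: 38.76 g Ca, 41.27 g O, 19.97 g P.
Moles — Ca: 38.76 / 40.08 = 0.9671 mol; O: 41.27 / 16.00 = 2.579 mol; P: 19.97 / 30.97 = 0.6448 mol
Divide by the smallest (0.6448 mol P): Ca 1.500, O 4.000, P 1.000
Scaling by 2: Ca 3.00, O 8.00, P 2.00 → Ca3O8P2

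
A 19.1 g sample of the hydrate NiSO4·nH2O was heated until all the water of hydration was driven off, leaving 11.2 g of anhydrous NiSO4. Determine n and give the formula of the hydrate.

Mass of water lost = 19.1 − 11.2 = 7.9 g → 7.9 / 18.02 = 0.4384 mol H2O
Molar mass of NiSO4 = 154.76 g/mol → mol NiSO4 = 11.2 / 154.76 = 0.07237
n = 0.4384 / 0.07237 = 6.06 ≈ 6 → NiSO4·6H2O

NiSO4·6H2O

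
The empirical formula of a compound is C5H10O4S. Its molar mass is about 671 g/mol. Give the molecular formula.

C20H40O16S4

Empirical-formula mass = 166.20 g/mol
n = 671 / 166.20 = 4.04 ≈ 4
Molecular formula = (C5H10O4S)4 = C20H40O16S4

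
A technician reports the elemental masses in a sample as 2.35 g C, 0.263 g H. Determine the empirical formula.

C3H4

Moles — C: 2.35 / 12.01 = 0.1957 mol; H: 0.263 / 1.008 = 0.2609 mol
Ratios (÷ 0.1957): C 1.000, H 1.333
Scaling by 3: C 3.00, H 4.00 → C3H4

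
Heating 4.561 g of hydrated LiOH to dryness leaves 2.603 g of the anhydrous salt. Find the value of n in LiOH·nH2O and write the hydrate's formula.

Mass of water lost = 4.561 − 2.603 = 1.958 g → 1.958 / 18.02 = 0.1087 mol H2O
Molar mass of LiOH = 23.95 g/mol → mol LiOH = 2.603 / 23.95 = 0.1087
n = 0.1087 / 0.1087 = 1.00 ≈ 1 → LiOH·H2O

LiOH·H2O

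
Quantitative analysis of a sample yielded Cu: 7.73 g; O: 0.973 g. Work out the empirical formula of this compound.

Cu2O

Moles — Cu: 7.73 / 63.55 = 0.1216 mol; O: 0.973 / 16.00 = 0.06081 mol
Smallest is O at 0.06081 mol; normalising gives Cu 2.000, O 1.000
Ratio ≈ 2:1, so the empirical formula is Cu2O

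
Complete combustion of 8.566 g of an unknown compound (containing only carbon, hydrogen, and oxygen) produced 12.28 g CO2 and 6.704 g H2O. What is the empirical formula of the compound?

C3H8O3

mol C = 12.28 / 44.01 = 0.2790; mass C = 0.2790 × 12.01 = 3.351 g
mol H = 2 × (6.704 / 18.02) = 0.7441; mass H = 0.7441 × 1.008 = 0.7500 g
mass O = 8.566 − (4.101) = 4.465 g → mol O = 0.2791
Divide by the smallest (0.279 mol C): C 1.000, H 2.667, O 1.000
Scaling by 3: C 3.00, H 8.00, O 3.00 → C3H8O3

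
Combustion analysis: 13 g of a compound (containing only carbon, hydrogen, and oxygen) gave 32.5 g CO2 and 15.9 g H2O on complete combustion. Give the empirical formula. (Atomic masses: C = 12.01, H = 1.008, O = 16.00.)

C5H12O

mol C = 32.5 / 44.01 = 0.7385; mass C = 0.7385 × 12.01 = 8.869 g
mol H = 2 × (15.9 / 18.02) = 1.765; mass H = 1.765 × 1.008 = 1.779 g
mass O = 13 − (10.65) = 2.352 g → mol O = 0.1470
Divide by the smallest (0.147 mol O): C 5.023, H 12.004, O 1.000
Ratio ≈ 5:12:1, so the empirical formula is C5H12O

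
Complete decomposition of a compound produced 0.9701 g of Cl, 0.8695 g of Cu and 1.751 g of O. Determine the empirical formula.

Cl2CuO8

n(Cl) = 0.9701/35.45 = 0.02737, n(Cu) = 0.8695/63.55 = 0.01368, n(O) = 1.751/16.00 = 0.1094
Ratios (÷ 0.01368): Cl 2.000, Cu 1.000, O 7.999
→ Cl2CuO8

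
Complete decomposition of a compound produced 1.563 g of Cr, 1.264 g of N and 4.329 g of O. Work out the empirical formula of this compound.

CrN3O9

Cr: 1.563 g ÷ 52.00 g/mol = 0.03006 mol
N: 1.264 g ÷ 14.01 g/mol = 0.09022 mol
O: 4.329 g ÷ 16.00 g/mol = 0.2706 mol
Ratios (÷ 0.03006): Cr 1.000, N 3.002, O 9.001
Ratio ≈ 1:3:9, so the empirical formula is CrN3O9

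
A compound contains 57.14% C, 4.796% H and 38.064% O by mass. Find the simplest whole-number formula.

Assume 100 g: 57.14 g C, 4.796 g H, 38.064 g O.
C: 57.14 g ÷ 12.01 g/mol = 4.758 mol
H: 4.796 g ÷ 1.008 g/mol = 4.758 mol
O: 38.064 g ÷ 16.00 g/mol = 2.379 mol
Smallest is O at 2.379 mol; normalising gives C 2.000, H 2.000, O 1.000
Ratio ≈ 2:2:1, so the empirical formula is C2H2O

C2H2O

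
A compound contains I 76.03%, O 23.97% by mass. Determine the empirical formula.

Assume 100 g: 76.03 g I, 23.97 g O.
I: 76.03 g ÷ 126.90 g/mol = 0.5991 mol
O: 23.97 g ÷ 16.00 g/mol = 1.498 mol
Divide by the smallest (0.5991 mol I): I 1.000, O 2.500
×2: I 2.00, O 5.00 → I2O5

I2O5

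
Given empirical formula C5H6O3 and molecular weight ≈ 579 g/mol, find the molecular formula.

Empirical-formula mass = 114.10 g/mol
n = 579 / 114.10 = 5.07 ≈ 5
Molecular formula = (C5H6O3)5 = C25H30O15

C25H30O15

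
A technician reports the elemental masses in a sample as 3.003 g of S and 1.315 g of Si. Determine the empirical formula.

S2Si

n(S) = 3.003/32.07 = 0.09364, n(Si) = 1.315/28.09 = 0.04681
Divide by the smallest (0.04681 mol Si): S 2.000, Si 1.000
Ratio ≈ 2:1, so the empirical formula is S2Si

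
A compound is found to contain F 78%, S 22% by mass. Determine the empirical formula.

F6S

Assume 100 g: 78 g F, 22 g S.
F: 78 g ÷ 19.00 g/mol = 4.105 mol
S: 22 g ÷ 32.07 g/mol = 0.686 mol
Divide by the smallest (0.686 mol S): F 5.984, S 1.000
≈ 6:1 → F6S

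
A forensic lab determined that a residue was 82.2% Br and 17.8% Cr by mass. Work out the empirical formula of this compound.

Assume 100 g: 82.2 g Br, 17.8 g Cr.
n(Br) = 82.2/79.90 = 1.029, n(Cr) = 17.8/52.00 = 0.3423
Ratios (÷ 0.3423): Br 3.005, Cr 1.000
Ratio ≈ 3:1, so the empirical formula is Br3Cr

Br3Cr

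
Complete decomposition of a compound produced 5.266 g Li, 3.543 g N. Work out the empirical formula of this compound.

Li3N

Moles — Li: 5.266 / 6.94 = 0.7588 mol; N: 3.543 / 14.01 = 0.2529 mol
Ratios (÷ 0.2529): Li 3.000, N 1.000
Ratio ≈ 3:1, so the empirical formula is Li3N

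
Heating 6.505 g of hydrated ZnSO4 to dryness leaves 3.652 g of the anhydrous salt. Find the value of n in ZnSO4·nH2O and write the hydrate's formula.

ZnSO4·7H2O

Mass of water lost = 6.505 − 3.652 = 2.853 g → 2.853 / 18.02 = 0.1583 mol H2O
Molar mass of ZnSO4 = 161.45 g/mol → mol ZnSO4 = 3.652 / 161.45 = 0.02262
n = 0.1583 / 0.02262 = 7.00 ≈ 7 → ZnSO4·7H2O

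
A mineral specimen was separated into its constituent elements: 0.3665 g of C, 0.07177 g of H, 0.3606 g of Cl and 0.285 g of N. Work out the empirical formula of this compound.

n(C) = 0.3665/12.01 = 0.03052, n(H) = 0.07177/1.008 = 0.0712, n(Cl) = 0.3606/35.45 = 0.01017, n(N) = 0.285/14.01 = 0.02034
Ratios (÷ 0.01017): C 3.000, H 7.000, Cl 1.000, N 2.000
→ C3H7ClN2

C3H7ClN2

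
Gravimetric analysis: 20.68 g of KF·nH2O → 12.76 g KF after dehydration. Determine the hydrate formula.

Mass of water lost = 20.68 − 12.76 = 7.92 g → 7.92 / 18.02 = 0.4395 mol H2O
Molar mass of KF = 58.10 g/mol → mol KF = 12.76 / 58.10 = 0.2196
n = 0.4395 / 0.2196 = 2.00 ≈ 2 → KF·2H2O

KF·2H2O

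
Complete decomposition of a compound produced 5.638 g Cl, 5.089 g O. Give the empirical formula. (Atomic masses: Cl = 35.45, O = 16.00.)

ClO2

Cl: 5.638 g ÷ 35.45 g/mol = 0.159 mol
O: 5.089 g ÷ 16.00 g/mol = 0.3181 mol
Smallest is Cl at 0.159 mol; normalising gives Cl 1.000, O 2.000
≈ 1:2 → ClO2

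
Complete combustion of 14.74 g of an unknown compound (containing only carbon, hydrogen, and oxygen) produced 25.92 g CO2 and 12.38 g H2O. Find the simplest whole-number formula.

mol C = 25.92 / 44.01 = 0.5890; mass C = 0.5890 × 12.01 = 7.073 g
mol H = 2 × (12.38 / 18.02) = 1.374; mass H = 1.374 × 1.008 = 1.385 g
mass O = 14.74 − (8.458) = 6.282 g → mol O = 0.3926
Smallest is O at 0.3926 mol; normalising gives C 1.500, H 3.500, O 1.000
Multiply by 2: C 3.00, H 7.00, O 2.00 → C3H7O2

C3H7O2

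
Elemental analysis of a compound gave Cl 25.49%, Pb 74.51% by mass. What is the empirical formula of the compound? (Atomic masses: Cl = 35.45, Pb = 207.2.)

Assume 100 g: 25.49 g Cl, 74.51 g Pb.
Moles — Cl: 25.49 / 35.45 = 0.719 mol; Pb: 74.51 / 207.2 = 0.3596 mol
Divide by the smallest (0.3596 mol Pb): Cl 2.000, Pb 1.000
≈ 2:1 → Cl2Pb

Cl2Pb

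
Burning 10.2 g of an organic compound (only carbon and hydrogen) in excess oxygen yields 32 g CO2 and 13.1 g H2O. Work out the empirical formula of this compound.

mol C = 32 / 44.01 = 0.7271; mass C = 0.7271 × 12.01 = 8.733 g
mol H = 2 × (13.1 / 18.02) = 1.454; mass H = 1.454 × 1.008 = 1.466 g
Ratios (÷ 0.7271): C 1.000, H 2.000
≈ 1:2 → CH2

CH2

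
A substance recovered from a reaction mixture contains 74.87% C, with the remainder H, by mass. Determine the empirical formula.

CH4

Assume 100 g: 74.87 g C, 25.13 g H.
n(C) = 74.87/12.01 = 6.234, n(H) = 25.13/1.008 = 24.93
Smallest is C at 6.234 mol; normalising gives C 1.000, H 3.999
≈ 1:4 → CH4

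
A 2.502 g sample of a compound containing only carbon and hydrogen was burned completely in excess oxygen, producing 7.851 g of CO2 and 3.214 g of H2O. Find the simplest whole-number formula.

CH2

mol C = 7.851 / 44.01 = 0.1784; mass C = 0.1784 × 12.01 = 2.142 g
mol H = 2 × (3.214 / 18.02) = 0.3567; mass H = 0.3567 × 1.008 = 0.3596 g
Smallest is C at 0.1784 mol; normalising gives C 1.000, H 2.000
→ CH2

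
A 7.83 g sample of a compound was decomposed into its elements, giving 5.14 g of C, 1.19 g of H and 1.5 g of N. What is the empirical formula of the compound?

Moles — C: 5.14 / 12.01 = 0.428 mol; H: 1.19 / 1.008 = 1.181 mol; N: 1.5 / 14.01 = 0.1071 mol
Divide by the smallest (0.1071 mol N): C 3.997, H 11.026, N 1.000
Ratio ≈ 4:11:1, so the empirical formula is C4H11N

C4H11N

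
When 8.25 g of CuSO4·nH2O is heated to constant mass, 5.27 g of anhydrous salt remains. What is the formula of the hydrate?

Mass of water lost = 8.25 − 5.27 = 2.98 g → 2.98 / 18.02 = 0.1654 mol H2O
Molar mass of CuSO4 = 159.62 g/mol → mol CuSO4 = 5.27 / 159.62 = 0.03302
n = 0.1654 / 0.03302 = 5.01 ≈ 5 → CuSO4·5H2O

CuSO4·5H2O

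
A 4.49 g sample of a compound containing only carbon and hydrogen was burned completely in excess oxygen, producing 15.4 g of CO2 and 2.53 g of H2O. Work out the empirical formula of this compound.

mol C = 15.4 / 44.01 = 0.3499; mass C = 0.3499 × 12.01 = 4.203 g
mol H = 2 × (2.53 / 18.02) = 0.2808; mass H = 0.2808 × 1.008 = 0.2830 g
Smallest is H at 0.2808 mol; normalising gives C 1.246, H 1.000
×4: C 4.98, H 4.00 → C5H4

C5H4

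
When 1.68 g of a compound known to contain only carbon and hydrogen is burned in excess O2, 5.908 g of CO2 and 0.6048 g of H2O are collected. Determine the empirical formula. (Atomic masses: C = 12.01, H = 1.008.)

mol C = 5.908 / 44.01 = 0.1342; mass C = 0.1342 × 12.01 = 1.612 g
mol H = 2 × (0.6048 / 18.02) = 0.06713; mass H = 0.06713 × 1.008 = 0.06766 g
Ratios (÷ 0.06713): C 2.000, H 1.000
Ratio ≈ 2:1, so the empirical formula is C2H

C2H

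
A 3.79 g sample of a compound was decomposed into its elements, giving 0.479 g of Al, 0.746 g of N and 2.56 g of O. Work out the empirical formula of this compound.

AlN3O9

Moles — Al: 0.479 / 26.98 = 0.01775 mol; N: 0.746 / 14.01 = 0.05325 mol; O: 2.56 / 16.00 = 0.16 mol
Ratios (÷ 0.01775): Al 1.000, N 2.999, O 9.012
→ AlN3O9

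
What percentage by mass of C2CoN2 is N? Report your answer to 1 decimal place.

25.3%

Molar mass = 2(12.01) + 1(58.93) + 2(14.01) = 110.970 g/mol
Mass of N per mole = 2 × 14.01 = 28.020 g
% N = 28.020 / 110.970 × 100 = 25.3%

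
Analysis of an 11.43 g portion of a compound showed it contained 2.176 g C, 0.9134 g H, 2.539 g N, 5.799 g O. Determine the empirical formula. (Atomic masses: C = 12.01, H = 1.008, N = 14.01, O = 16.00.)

CH5NO2

Moles — C: 2.176 / 12.01 = 0.1812 mol; H: 0.9134 / 1.008 = 0.9062 mol; N: 2.539 / 14.01 = 0.1812 mol; O: 5.799 / 16.00 = 0.3624 mol
Smallest is C at 0.1812 mol; normalising gives C 1.000, H 5.001, N 1.000, O 2.000
Ratio ≈ 1:5:1:2, so the empirical formula is CH5NO2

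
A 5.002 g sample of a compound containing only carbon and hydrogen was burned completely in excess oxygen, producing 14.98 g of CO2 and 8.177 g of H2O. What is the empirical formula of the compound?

mol C = 14.98 / 44.01 = 0.3404; mass C = 0.3404 × 12.01 = 4.088 g
mol H = 2 × (8.177 / 18.02) = 0.9075; mass H = 0.9075 × 1.008 = 0.9148 g
Divide by the smallest (0.3404 mol C): C 1.000, H 2.666
Scaling by 3: C 3.00, H 8.00 → C3H8

C3H8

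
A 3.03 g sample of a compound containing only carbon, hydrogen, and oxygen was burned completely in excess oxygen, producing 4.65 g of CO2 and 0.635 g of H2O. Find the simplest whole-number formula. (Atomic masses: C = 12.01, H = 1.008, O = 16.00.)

C3H2O3

mol C = 4.65 / 44.01 = 0.1057; mass C = 0.1057 × 12.01 = 1.269 g
mol H = 2 × (0.635 / 18.02) = 0.07048; mass H = 0.07048 × 1.008 = 0.07104 g
mass O = 3.03 − (1.340) = 1.690 g → mol O = 0.1056
Smallest is H at 0.07048 mol; normalising gives C 1.499, H 1.000, O 1.499
Multiply by 2: C 3.00, H 2.00, O 3.00 → C3H2O3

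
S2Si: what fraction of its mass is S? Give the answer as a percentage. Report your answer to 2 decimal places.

69.54%

Molar mass = 2(32.07) + 1(28.09) = 92.230 g/mol
Mass of S per mole = 2 × 32.07 = 64.140 g
% S = 64.140 / 92.230 × 100 = 69.54%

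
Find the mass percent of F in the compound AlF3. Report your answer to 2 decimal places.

Molar mass = 1(26.98) + 3(19.00) = 83.980 g/mol
Mass of F per mole = 3 × 19.00 = 57.000 g
% F = 57.000 / 83.980 × 100 = 67.87%

67.87%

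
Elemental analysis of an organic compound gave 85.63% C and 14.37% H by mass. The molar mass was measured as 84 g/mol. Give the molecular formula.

Assume 100 g: 85.63 g C, 14.37 g H.
n(C) = 85.63/12.01 = 7.13, n(H) = 14.37/1.008 = 14.26
Ratios (÷ 7.13): C 1.000, H 1.999
≈ 1:2 → CH2
Empirical-formula mass = 14.03 g/mol
n = 84 / 14.03 = 5.99 ≈ 6
Molecular formula = (CH2)×6 = C6H12

C6H12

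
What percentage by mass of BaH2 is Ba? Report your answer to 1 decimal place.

98.6%

Molar mass = 1(137.33) + 2(1.008) = 139.346 g/mol
Mass of Ba per mole = 1 × 137.33 = 137.330 g
% Ba = 137.330 / 139.346 × 100 = 98.6%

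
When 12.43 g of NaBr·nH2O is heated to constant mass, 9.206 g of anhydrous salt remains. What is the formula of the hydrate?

NaBr·2H2O

Mass of water lost = 12.43 − 9.206 = 3.224 g → 3.224 / 18.02 = 0.1789 mol H2O
Molar mass of NaBr = 102.89 g/mol → mol NaBr = 9.206 / 102.89 = 0.08947
n = 0.1789 / 0.08947 = 2.00 ≈ 2 → NaBr·2H2O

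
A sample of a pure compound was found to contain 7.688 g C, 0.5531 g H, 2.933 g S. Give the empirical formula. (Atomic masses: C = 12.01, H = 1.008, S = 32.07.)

C7H6S

n(C) = 7.688/12.01 = 0.6401, n(H) = 0.5531/1.008 = 0.5487, n(S) = 2.933/32.07 = 0.09146
Ratios (÷ 0.09146): C 6.999, H 6.000, S 1.000
Ratio ≈ 7:6:1, so the empirical formula is C7H6S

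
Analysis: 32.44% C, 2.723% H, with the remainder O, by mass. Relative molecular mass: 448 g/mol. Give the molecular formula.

Assume 100 g: 32.44 g C, 2.723 g H, 64.837 g O.
n(C) = 32.44/12.01 = 2.701, n(H) = 2.723/1.008 = 2.701, n(O) = 64.837/16.00 = 4.052
Divide by the smallest (2.701 mol C): C 1.000, H 1.000, O 1.500
×2: C 2.00, H 2.00, O 3.00 → C2H2O3
Empirical-formula mass = 74.04 g/mol
n = 448 / 74.04 = 6.05 ≈ 6
Molecular formula = (C2H2O3)×6 = C12H12O18

C12H12O18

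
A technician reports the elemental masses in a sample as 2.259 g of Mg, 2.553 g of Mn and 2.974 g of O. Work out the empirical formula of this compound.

n(Mg) = 2.259/24.31 = 0.09292, n(Mn) = 2.553/54.94 = 0.04647, n(O) = 2.974/16.00 = 0.1859
Divide by the smallest (0.04647 mol Mn): Mg 2.000, Mn 1.000, O 4.000
Ratio ≈ 2:1:4, so the empirical formula is Mg2MnO4

Mg2MnO4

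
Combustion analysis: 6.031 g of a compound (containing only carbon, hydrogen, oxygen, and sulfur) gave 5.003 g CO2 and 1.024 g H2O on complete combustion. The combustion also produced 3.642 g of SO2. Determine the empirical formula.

mol C = 5.003 / 44.01 = 0.1137; mass C = 0.1137 × 12.01 = 1.365 g
mol H = 2 × (1.024 / 18.02) = 0.1137; mass H = 0.1137 × 1.008 = 0.1146 g
mol S = 3.642 / 64.07 = 0.05684; mass S = 1.823 g
mass O = 6.031 − (3.303) = 2.728 g → mol O = 0.1705
Ratios (÷ 0.05684): C 2.000, H 1.999, O 3.000, S 1.000
≈ 2:2:3:1 → C2H2O3S

C2H2O3S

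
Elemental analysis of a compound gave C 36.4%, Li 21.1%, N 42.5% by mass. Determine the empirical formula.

CLiN

Assume 100 g: 36.4 g C, 21.1 g Li, 42.5 g N.
Moles — C: 36.4 / 12.01 = 3.031 mol; Li: 21.1 / 6.94 = 3.04 mol; N: 42.5 / 14.01 = 3.034 mol
Divide by the smallest (3.031 mol C): C 1.000, Li 1.003, N 1.001
→ CLiN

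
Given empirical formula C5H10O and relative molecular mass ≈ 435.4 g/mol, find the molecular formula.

Empirical-formula mass = 86.13 g/mol
n = 435.4 / 86.13 = 5.06 ≈ 5
Molecular formula = (C5H10O)5 = C25H50O5

C25H50O5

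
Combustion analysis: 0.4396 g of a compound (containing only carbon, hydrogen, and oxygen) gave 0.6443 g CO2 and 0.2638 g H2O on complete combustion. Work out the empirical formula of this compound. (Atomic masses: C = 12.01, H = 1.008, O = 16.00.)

mol C = 0.6443 / 44.01 = 0.01464; mass C = 0.01464 × 12.01 = 0.1758 g
mol H = 2 × (0.2638 / 18.02) = 0.02928; mass H = 0.02928 × 1.008 = 0.02951 g
mass O = 0.4396 − (0.2053) = 0.2343 g → mol O = 0.01464
Smallest is C at 0.01464 mol; normalising gives C 1.000, H 2.000, O 1.000
→ CH2O

CH2O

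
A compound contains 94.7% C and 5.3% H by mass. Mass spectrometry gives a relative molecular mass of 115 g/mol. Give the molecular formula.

C9H6

Assume 100 g: 94.7 g C, 5.3 g H.
n(C) = 94.7/12.01 = 7.885, n(H) = 5.3/1.008 = 5.258
Smallest is H at 5.258 mol; normalising gives C 1.500, H 1.000
×2: C 3.00, H 2.00 → C3H2
Empirical-formula mass = 38.05 g/mol
n = 115 / 38.05 = 3.02 ≈ 3
Molecular formula = (C3H2)×3 = C9H6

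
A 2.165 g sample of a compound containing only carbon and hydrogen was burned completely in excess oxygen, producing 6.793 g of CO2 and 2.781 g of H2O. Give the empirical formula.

mol C = 6.793 / 44.01 = 0.1544; mass C = 0.1544 × 12.01 = 1.854 g
mol H = 2 × (2.781 / 18.02) = 0.3087; mass H = 0.3087 × 1.008 = 0.3111 g
Ratios (÷ 0.1544): C 1.000, H 2.000
Ratio ≈ 1:2, so the empirical formula is CH2

CH2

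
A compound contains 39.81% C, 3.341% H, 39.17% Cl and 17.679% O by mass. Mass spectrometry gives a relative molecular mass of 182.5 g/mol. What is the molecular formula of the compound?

C6H6Cl2O2

Assume 100 g: 39.81 g C, 3.341 g H, 39.17 g Cl, 17.679 g O.
Moles — C: 39.81 / 12.01 = 3.315 mol; H: 3.341 / 1.008 = 3.314 mol; Cl: 39.17 / 35.45 = 1.105 mol; O: 17.679 / 16.00 = 1.105 mol
Smallest is Cl at 1.105 mol; normalising gives C 3.000, H 3.000, Cl 1.000, O 1.000
Ratio ≈ 3:3:1:1, so the empirical formula is C3H3ClO
Empirical-formula mass = 90.50 g/mol
n = 182.5 / 90.50 = 2.02 ≈ 2
Molecular formula = (C3H3ClO)×2 = C6H6Cl2O2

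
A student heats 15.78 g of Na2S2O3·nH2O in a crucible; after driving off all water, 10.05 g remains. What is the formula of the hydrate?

Na2S2O3·5H2O

Mass of water lost = 15.78 − 10.05 = 5.73 g → 5.73 / 18.02 = 0.318 mol H2O
Molar mass of Na2S2O3 = 158.12 g/mol → mol Na2S2O3 = 10.05 / 158.12 = 0.06356
n = 0.318 / 0.06356 = 5.00 ≈ 5 → Na2S2O3·5H2O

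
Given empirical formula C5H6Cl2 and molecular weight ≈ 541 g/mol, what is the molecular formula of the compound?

Empirical-formula mass = 137.00 g/mol
n = 541 / 137.00 = 3.95 ≈ 4
Molecular formula = (C5H6Cl2)4 = C20H24Cl8

C20H24Cl8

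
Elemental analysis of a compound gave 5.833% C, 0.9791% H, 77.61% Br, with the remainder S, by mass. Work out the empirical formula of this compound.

Assume 100 g: 5.833 g C, 0.9791 g H, 77.61 g Br, 15.578 g S.
Moles — C: 5.833 / 12.01 = 0.4857 mol; H: 0.9791 / 1.008 = 0.9713 mol; Br: 77.61 / 79.90 = 0.9713 mol; S: 15.578 / 32.07 = 0.4857 mol
Smallest is C at 0.4857 mol; normalising gives C 1.000, H 2.000, Br 2.000, S 1.000
→ CH2Br2S

CH2Br2S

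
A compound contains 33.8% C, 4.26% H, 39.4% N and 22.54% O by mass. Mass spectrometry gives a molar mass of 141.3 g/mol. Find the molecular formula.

C4H6N4O2

Assume 100 g: 33.8 g C, 4.26 g H, 39.4 g N, 22.54 g O.
Moles — C: 33.8 / 12.01 = 2.814 mol; H: 4.26 / 1.008 = 4.226 mol; N: 39.4 / 14.01 = 2.812 mol; O: 22.54 / 16.00 = 1.409 mol
Ratios (÷ 1.409): C 1.998, H 3.000, N 1.996, O 1.000
≈ 2:3:2:1 → C2H3N2O
Empirical-formula mass = 71.06 g/mol
n = 141.3 / 71.06 = 1.99 ≈ 2
Molecular formula = (C2H3N2O)×2 = C4H6N4O2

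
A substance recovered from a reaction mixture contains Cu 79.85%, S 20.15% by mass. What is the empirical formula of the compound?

Cu2S

Assume 100 g: 79.85 g Cu, 20.15 g S.
Cu: 79.85 g ÷ 63.55 g/mol = 1.256 mol
S: 20.15 g ÷ 32.07 g/mol = 0.6283 mol
Ratios (÷ 0.6283): Cu 2.000, S 1.000
≈ 2:1 → Cu2S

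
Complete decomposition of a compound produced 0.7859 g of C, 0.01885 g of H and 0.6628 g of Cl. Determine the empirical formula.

Moles — C: 0.7859 / 12.01 = 0.06544 mol; H: 0.01885 / 1.008 = 0.0187 mol; Cl: 0.6628 / 35.45 = 0.0187 mol
Divide by the smallest (0.0187 mol Cl): C 3.500, H 1.000, Cl 1.000
×2: C 7.00, H 2.00, Cl 2.00 → C7H2Cl2

C7H2Cl2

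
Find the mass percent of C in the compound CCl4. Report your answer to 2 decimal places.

Molar mass = 1(12.01) + 4(35.45) = 153.810 g/mol
Mass of C per mole = 1 × 12.01 = 12.010 g
% C = 12.010 / 153.810 × 100 = 7.81%

7.81%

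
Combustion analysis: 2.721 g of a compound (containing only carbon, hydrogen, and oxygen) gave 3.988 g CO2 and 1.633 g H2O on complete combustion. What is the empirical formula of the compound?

CH2O

mol C = 3.988 / 44.01 = 0.09062; mass C = 0.09062 × 12.01 = 1.088 g
mol H = 2 × (1.633 / 18.02) = 0.1812; mass H = 0.1812 × 1.008 = 0.1827 g
mass O = 2.721 − (1.271) = 1.450 g → mol O = 0.09063
Divide by the smallest (0.09062 mol C): C 1.000, H 2.000, O 1.000
≈ 1:2:1 → CH2O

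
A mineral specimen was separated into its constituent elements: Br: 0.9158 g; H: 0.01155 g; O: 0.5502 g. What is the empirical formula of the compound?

Br: 0.9158 g ÷ 79.90 g/mol = 0.01146 mol
H: 0.01155 g ÷ 1.008 g/mol = 0.01146 mol
O: 0.5502 g ÷ 16.00 g/mol = 0.03439 mol
Smallest is H at 0.01146 mol; normalising gives Br 1.000, H 1.000, O 3.001
Ratio ≈ 1:1:3, so the empirical formula is BrHO3

BrHO3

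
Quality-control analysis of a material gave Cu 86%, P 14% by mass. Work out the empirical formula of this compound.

Assume 100 g: 86 g Cu, 14 g P.
n(Cu) = 86/63.55 = 1.353, n(P) = 14/30.97 = 0.4521
Divide by the smallest (0.4521 mol P): Cu 2.994, P 1.000
Ratio ≈ 3:1, so the empirical formula is Cu3P

Cu3P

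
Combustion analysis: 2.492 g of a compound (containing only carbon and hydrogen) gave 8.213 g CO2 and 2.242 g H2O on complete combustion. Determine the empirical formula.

mol C = 8.213 / 44.01 = 0.1866; mass C = 0.1866 × 12.01 = 2.241 g
mol H = 2 × (2.242 / 18.02) = 0.2488; mass H = 0.2488 × 1.008 = 0.2508 g
Ratios (÷ 0.1866): C 1.000, H 1.333
Scaling by 3: C 3.00, H 4.00 → C3H4

C3H4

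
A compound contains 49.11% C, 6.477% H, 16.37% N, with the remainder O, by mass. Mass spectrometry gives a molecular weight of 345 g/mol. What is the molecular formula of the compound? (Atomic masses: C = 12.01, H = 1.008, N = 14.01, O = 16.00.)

C14H22N4O6

Assume 100 g: 49.11 g C, 6.477 g H, 16.37 g N, 28.043 g O.
C: 49.11 g ÷ 12.01 g/mol = 4.089 mol
H: 6.477 g ÷ 1.008 g/mol = 6.426 mol
N: 16.37 g ÷ 14.01 g/mol = 1.168 mol
O: 28.043 g ÷ 16.00 g/mol = 1.753 mol
Smallest is N at 1.168 mol; normalising gives C 3.500, H 5.499, N 1.000, O 1.500
Multiply by 2: C 7.00, H 11.00, N 2.00, O 3.00 → C7H11N2O3
Empirical-formula mass = 171.18 g/mol
n = 345 / 171.18 = 2.02 ≈ 2
Molecular formula = (C7H11N2O3)×2 = C14H22N4O6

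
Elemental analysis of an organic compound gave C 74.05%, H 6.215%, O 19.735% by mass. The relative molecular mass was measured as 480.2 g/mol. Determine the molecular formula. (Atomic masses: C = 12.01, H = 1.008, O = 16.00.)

Assume 100 g: 74.05 g C, 6.215 g H, 19.735 g O.
Moles — C: 74.05 / 12.01 = 6.166 mol; H: 6.215 / 1.008 = 6.166 mol; O: 19.735 / 16.00 = 1.233 mol
Ratios (÷ 1.233): C 4.999, H 4.999, O 1.000
Ratio ≈ 5:5:1, so the empirical formula is C5H5O
Empirical-formula mass = 81.09 g/mol
n = 480.2 / 81.09 = 5.92 ≈ 6
Molecular formula = (C5H5O)×6 = C30H30O6

C30H30O6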